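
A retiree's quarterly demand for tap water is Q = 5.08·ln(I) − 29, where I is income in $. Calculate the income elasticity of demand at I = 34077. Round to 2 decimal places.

At I = 34077: Q = 24.017.
dQ/dI = 5.08/I = 0.000149074 at this income.
η = (dQ/dI)·(I/Q) = 0.000149074 × (34077/24.017) = 0.21.

0.21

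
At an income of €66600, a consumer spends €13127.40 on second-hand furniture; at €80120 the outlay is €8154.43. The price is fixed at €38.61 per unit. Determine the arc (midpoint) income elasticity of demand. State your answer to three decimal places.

With a constant price, Q₁ = 13127.40/38.61 = 340.000 and Q₂ = 8154.43/38.61 = 211.200 (equivalently, work directly with expenditure since P cancels).
Midpoint %ΔQ = (8154.43 − 13127.40)/10640.92 = -0.46734; midpoint %ΔI = (80120 − 66600)/73360 = 0.18430.
η = -0.46734 / 0.18430 = -2.536.

-2.536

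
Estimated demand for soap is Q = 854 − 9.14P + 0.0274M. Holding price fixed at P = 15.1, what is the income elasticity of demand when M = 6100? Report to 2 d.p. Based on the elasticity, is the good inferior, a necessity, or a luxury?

At P = 15.1, M = 6100: Q = 883.126.
Holding P constant, ∂Q/∂M = 0.0274.
η_M = (∂Q/∂M)·(M/Q) = 0.0274 × (6100/883.126) = 0.19.
Since 0 < η < 1, this is a necessity.

0.19 (necessity)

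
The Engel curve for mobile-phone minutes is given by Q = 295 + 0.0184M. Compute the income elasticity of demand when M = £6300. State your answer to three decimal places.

0.282

At M = 6300: Q = 410.920.
dQ/dM = 0.0184.
η = (dQ/dM)·(M/Q) = 0.0184 × (6300/410.920) = 0.282.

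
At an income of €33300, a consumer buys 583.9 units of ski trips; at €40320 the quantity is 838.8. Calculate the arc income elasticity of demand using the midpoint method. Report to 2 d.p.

ΔQ = 838.8 − 583.9 = 254.9; midpoint Q̄ = (583.9 + 838.8)/2 = 711.35.
ΔI = 40320 − 33300 = 7020; midpoint Ī = (33300 + 40320)/2 = 36810.
η = (ΔQ/Q̄) ÷ (ΔI/Ī) = (254.9/711.35) ÷ (7020/36810) = 1.88.

1.88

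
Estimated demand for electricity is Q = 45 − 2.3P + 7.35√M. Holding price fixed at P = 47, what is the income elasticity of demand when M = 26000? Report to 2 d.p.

0.53

At P = 47, M = 26000: Q = 1122.052.
Holding P constant, ∂Q/∂M = 7.35/(2√M) = 0.0227914.
η_M = (∂Q/∂M)·(M/Q) = 0.0227914 × (26000/1122.052) = 0.53.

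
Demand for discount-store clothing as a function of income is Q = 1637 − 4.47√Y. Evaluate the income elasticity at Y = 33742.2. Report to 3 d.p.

At Y = 33742.2: Q = 815.903.
dQ/dY = -4.47/(2√Y) = -0.0121672 at this income.
η = (dQ/dY)·(Y/Q) = -0.0121672 × (33742.2/815.903) = -0.503.

-0.503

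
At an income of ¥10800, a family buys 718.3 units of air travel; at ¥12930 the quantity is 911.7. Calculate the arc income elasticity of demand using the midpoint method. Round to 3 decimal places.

1.322

ΔQ = 911.7 − 718.3 = 193.4; midpoint Q̄ = (718.3 + 911.7)/2 = 815.
ΔI = 12930 − 10800 = 2130; midpoint Ī = (10800 + 12930)/2 = 11865.
η = (ΔQ/Q̄) ÷ (ΔI/Ī) = (193.4/815) ÷ (2130/11865) = 1.322.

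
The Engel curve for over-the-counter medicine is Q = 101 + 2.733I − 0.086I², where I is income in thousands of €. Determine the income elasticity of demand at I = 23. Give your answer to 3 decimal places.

-0.238

At I = 23: Q = 118.3650.
dQ/dI = 2.733 − 0.172I = -1.22300.
η = (dQ/dI)·(I/Q) = -1.22300 × (23/118.3650) = -0.238.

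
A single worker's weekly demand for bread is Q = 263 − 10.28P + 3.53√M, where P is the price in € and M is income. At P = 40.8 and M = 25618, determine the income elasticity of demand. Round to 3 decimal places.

At P = 40.8, M = 25618: Q = 408.575.
Holding P constant, ∂Q/∂M = 3.53/(2√M) = 0.0110274.
η_M = (∂Q/∂M)·(M/Q) = 0.0110274 × (25618/408.575) = 0.691.

0.691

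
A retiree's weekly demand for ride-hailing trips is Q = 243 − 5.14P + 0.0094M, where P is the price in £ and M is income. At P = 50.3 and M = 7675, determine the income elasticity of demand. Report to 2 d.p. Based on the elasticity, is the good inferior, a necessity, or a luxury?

1.27 (luxury)

At P = 50.3, M = 7675: Q = 56.603.
Holding P constant, ∂Q/∂M = 0.0094.
η_M = (∂Q/∂M)·(M/Q) = 0.0094 × (7675/56.603) = 1.27.
Since η > 1, this is a luxury.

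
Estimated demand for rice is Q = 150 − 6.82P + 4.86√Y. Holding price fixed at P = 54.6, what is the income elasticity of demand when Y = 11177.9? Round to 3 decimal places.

0.881

At P = 54.6, Y = 11177.9: Q = 291.454.
Holding P constant, ∂Q/∂Y = 4.86/(2√Y) = 0.022984.
η_Y = (∂Q/∂Y)·(Y/Q) = 0.022984 × (11177.9/291.454) = 0.881.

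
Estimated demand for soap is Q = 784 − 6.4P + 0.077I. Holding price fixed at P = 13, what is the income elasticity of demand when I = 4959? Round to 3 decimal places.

At P = 13, I = 4959: Q = 1082.643.
Holding P constant, ∂Q/∂I = 0.077.
η_I = (∂Q/∂I)·(I/Q) = 0.077 × (4959/1082.643) = 0.353.

0.353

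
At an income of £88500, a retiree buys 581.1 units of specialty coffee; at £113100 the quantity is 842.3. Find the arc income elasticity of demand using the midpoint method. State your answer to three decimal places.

1.504

ΔQ = 842.3 − 581.1 = 261.2; midpoint Q̄ = (581.1 + 842.3)/2 = 711.7.
ΔI = 113100 − 88500 = 24600; midpoint Ī = (88500 + 113100)/2 = 100800.
η = (ΔQ/Q̄) ÷ (ΔI/Ī) = (261.2/711.7) ÷ (24600/100800) = 1.504.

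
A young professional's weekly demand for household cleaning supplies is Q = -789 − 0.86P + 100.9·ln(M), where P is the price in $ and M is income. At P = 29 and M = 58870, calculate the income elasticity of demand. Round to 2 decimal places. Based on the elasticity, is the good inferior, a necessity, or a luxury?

0.34 (necessity)

At P = 29, M = 58870: Q = 294.253.
Holding P constant, ∂Q/∂M = 100.9/M = 0.00171395.
η_M = (∂Q/∂M)·(M/Q) = 0.00171395 × (58870/294.253) = 0.34.
Since 0 < η < 1, this is a necessity.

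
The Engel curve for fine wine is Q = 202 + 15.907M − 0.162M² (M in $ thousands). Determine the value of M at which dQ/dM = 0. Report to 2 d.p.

49.10

dQ/dM = 15.907 − 0.324M.
The good is inferior where dQ/dM < 0. Setting dQ/dM = 0 gives M = 15.907 / 0.324 = 49.10.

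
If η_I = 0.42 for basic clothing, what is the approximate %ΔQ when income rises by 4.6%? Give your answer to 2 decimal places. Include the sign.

%ΔQ ≈ η × %ΔI = 0.42 × 4.6% = 1.93%.

1.93%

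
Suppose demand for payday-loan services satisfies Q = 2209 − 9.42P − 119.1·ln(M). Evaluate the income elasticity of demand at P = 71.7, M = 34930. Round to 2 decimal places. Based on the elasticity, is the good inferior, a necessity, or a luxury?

-0.41 (inferior good)

At P = 71.7, M = 34930: Q = 287.669.
Holding P constant, ∂Q/∂M = -119.1/M = -0.00340968.
η_M = (∂Q/∂M)·(M/Q) = -0.00340968 × (34930/287.669) = -0.41.
Since η < 0, this is an inferior good.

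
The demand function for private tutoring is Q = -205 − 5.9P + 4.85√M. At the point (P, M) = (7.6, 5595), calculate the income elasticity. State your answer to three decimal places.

At P = 7.6, M = 5595: Q = 112.939.
Holding P constant, ∂Q/∂M = 4.85/(2√M) = 0.0324199.
η_M = (∂Q/∂M)·(M/Q) = 0.0324199 × (5595/112.939) = 1.606.

1.606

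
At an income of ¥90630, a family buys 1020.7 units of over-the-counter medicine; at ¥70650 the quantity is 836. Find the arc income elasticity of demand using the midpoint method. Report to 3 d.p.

0.803

ΔQ = 836 − 1020.7 = -184.7; midpoint Q̄ = (1020.7 + 836)/2 = 928.35.
ΔI = 70650 − 90630 = -19980; midpoint Ī = (90630 + 70650)/2 = 80640.
η = (ΔQ/Q̄) ÷ (ΔI/Ī) = (-184.7/928.35) ÷ (-19980/80640) = 0.803.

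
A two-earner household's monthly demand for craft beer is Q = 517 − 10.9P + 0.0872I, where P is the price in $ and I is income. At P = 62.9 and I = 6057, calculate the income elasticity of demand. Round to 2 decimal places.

1.47

At P = 62.9, I = 6057: Q = 359.560.
Holding P constant, ∂Q/∂I = 0.0872.
η_I = (∂Q/∂I)·(I/Q) = 0.0872 × (6057/359.560) = 1.47.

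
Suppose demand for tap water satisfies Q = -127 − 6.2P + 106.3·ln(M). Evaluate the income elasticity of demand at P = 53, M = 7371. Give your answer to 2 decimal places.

0.22

At P = 53, M = 7371: Q = 491.034.
Holding P constant, ∂Q/∂M = 106.3/M = 0.0144214.
η_M = (∂Q/∂M)·(M/Q) = 0.0144214 × (7371/491.034) = 0.22.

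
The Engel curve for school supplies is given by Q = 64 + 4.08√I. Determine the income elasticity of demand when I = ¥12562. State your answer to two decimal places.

0.44

At I = 12562: Q = 521.288.
dQ/dI = 4.08/(2√I) = 0.0182012 at this income.
η = (dQ/dI)·(I/Q) = 0.0182012 × (12562/521.288) = 0.44.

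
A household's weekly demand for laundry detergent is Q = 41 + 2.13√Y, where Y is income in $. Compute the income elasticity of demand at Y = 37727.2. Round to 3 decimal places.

At Y = 37727.2: Q = 454.720.
dQ/dY = 2.13/(2√Y) = 0.00548305 at this income.
η = (dQ/dY)·(Y/Q) = 0.00548305 × (37727.2/454.720) = 0.455.

0.455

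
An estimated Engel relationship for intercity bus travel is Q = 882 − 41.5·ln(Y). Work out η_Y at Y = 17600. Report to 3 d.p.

At Y = 17600: Q = 476.310.
dQ/dY = -41.5/Y = -0.00235795 at this income.
η = (dQ/dY)·(Y/Q) = -0.00235795 × (17600/476.310) = -0.087.

-0.087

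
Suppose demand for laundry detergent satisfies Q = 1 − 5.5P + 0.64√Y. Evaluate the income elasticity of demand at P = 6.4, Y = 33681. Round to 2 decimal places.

0.71

At P = 6.4, Y = 33681: Q = 83.255.
Holding P constant, ∂Q/∂Y = 0.64/(2√Y) = 0.00174364.
η_Y = (∂Q/∂Y)·(Y/Q) = 0.00174364 × (33681/83.255) = 0.71.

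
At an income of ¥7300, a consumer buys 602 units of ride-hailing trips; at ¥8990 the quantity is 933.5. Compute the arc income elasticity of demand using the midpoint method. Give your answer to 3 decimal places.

ΔQ = 933.5 − 602 = 331.5; midpoint Q̄ = (602 + 933.5)/2 = 767.75.
ΔI = 8990 − 7300 = 1690; midpoint Ī = (7300 + 8990)/2 = 8145.
η = (ΔQ/Q̄) ÷ (ΔI/Ī) = (331.5/767.75) ÷ (1690/8145) = 2.081.

2.081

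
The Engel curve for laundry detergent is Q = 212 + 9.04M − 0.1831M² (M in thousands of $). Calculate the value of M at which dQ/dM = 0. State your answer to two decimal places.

24.69

dQ/dM = 9.04 − 0.3662M.
The good is inferior where dQ/dM < 0. Setting dQ/dM = 0 gives M = 9.04 / 0.3662 = 24.69.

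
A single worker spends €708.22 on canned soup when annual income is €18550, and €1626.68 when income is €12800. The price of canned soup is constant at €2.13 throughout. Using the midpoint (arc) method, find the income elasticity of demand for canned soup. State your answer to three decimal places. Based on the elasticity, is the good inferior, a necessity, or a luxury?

With a constant price, Q₁ = 708.22/2.13 = 332.498 and Q₂ = 1626.68/2.13 = 763.700 (equivalently, work directly with expenditure since P cancels).
Midpoint %ΔQ = (1626.68 − 708.22)/1167.45 = 0.78672; midpoint %ΔI = (12800 − 18550)/15675 = -0.36683.
η = 0.78672 / -0.36683 = -2.145.
η < 0 ⇒ inferior good.

-2.145 (inferior good)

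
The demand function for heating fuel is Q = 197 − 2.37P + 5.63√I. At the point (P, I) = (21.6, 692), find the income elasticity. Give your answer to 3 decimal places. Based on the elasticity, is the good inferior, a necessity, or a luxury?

0.252 (necessity)

At P = 21.6, I = 692: Q = 293.910.
Holding P constant, ∂Q/∂I = 5.63/(2√I) = 0.10701.
η_I = (∂Q/∂I)·(I/Q) = 0.10701 × (692/293.910) = 0.252.
Since 0 < η < 1, this is a necessity.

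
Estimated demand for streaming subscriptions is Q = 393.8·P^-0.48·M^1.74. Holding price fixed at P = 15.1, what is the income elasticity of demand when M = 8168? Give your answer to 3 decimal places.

For a multiplicative demand Q = A·P^α·M^β, the income elasticity is β everywhere.
Here β = 1.74, so η = 1.740.

1.740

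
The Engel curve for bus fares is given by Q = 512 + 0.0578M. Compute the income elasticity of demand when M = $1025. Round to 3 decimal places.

0.104

At M = 1025: Q = 571.245.
dQ/dM = 0.0578.
η = (dQ/dM)·(M/Q) = 0.0578 × (1025/571.245) = 0.104.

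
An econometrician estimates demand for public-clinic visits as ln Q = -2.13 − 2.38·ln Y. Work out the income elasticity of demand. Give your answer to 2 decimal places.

In a log-linear demand, the coefficient on ln Y is the income elasticity.
So η = -2.38.

-2.38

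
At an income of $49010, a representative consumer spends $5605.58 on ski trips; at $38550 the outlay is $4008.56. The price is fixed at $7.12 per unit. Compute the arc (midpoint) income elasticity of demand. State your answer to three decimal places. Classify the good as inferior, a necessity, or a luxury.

With a constant price, Q₁ = 5605.58/7.12 = 787.301 and Q₂ = 4008.56/7.12 = 563.000 (equivalently, work directly with expenditure since P cancels).
Midpoint %ΔQ = (4008.56 − 5605.58)/4807.07 = -0.33222; midpoint %ΔI = (38550 − 49010)/43780 = -0.23892.
η = -0.33222 / -0.23892 = 1.391.
η > 1 ⇒ luxury.

1.391 (luxury)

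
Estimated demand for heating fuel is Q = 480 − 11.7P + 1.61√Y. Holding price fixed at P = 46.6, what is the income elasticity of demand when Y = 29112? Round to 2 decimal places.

At P = 46.6, Y = 29112: Q = 209.482.
Holding P constant, ∂Q/∂Y = 1.61/(2√Y) = 0.00471802.
η_Y = (∂Q/∂Y)·(Y/Q) = 0.00471802 × (29112/209.482) = 0.66.

0.66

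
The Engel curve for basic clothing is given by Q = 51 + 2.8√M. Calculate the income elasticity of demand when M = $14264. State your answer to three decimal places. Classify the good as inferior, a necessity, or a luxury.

0.434 (necessity)

At M = 14264: Q = 385.410.
dQ/dM = 2.8/(2√M) = 0.0117222 at this income.
η = (dQ/dM)·(M/Q) = 0.0117222 × (14264/385.410) = 0.434.
Since 0 < η < 1, the good is a necessity.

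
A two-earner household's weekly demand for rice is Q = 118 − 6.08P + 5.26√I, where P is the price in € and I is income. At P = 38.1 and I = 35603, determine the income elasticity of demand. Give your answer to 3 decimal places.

0.565

At P = 38.1, I = 35603: Q = 878.849.
Holding P constant, ∂Q/∂I = 5.26/(2√I) = 0.0139384.
η_I = (∂Q/∂I)·(I/Q) = 0.0139384 × (35603/878.849) = 0.565.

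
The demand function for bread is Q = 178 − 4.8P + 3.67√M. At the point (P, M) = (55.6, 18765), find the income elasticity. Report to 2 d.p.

At P = 55.6, M = 18765: Q = 413.856.
Holding P constant, ∂Q/∂M = 3.67/(2√M) = 0.0133956.
η_M = (∂Q/∂M)·(M/Q) = 0.0133956 × (18765/413.856) = 0.61.

0.61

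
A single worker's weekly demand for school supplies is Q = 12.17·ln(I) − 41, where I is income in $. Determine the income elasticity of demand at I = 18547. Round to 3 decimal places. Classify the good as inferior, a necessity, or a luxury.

At I = 18547: Q = 78.608.
dQ/dI = 12.17/I = 0.000656171 at this income.
η = (dQ/dI)·(I/Q) = 0.000656171 × (18547/78.608) = 0.155.
Since 0 < η < 1, the good is a necessity.

0.155 (necessity)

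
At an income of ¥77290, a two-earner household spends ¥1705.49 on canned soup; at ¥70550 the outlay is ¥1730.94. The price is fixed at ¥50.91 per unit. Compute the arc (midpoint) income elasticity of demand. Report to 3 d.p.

-0.162

With a constant price, Q₁ = 1705.49/50.91 = 33.500 and Q₂ = 1730.94/50.91 = 34.000 (equivalently, work directly with expenditure since P cancels).
Midpoint %ΔQ = (1730.94 − 1705.49)/1718.22 = 0.01481; midpoint %ΔI = (70550 − 77290)/73920 = -0.09118.
η = 0.01481 / -0.09118 = -0.162.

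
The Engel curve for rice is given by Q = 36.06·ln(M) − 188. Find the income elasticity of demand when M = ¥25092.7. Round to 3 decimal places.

0.203

At M = 25092.7: Q = 177.300.
dQ/dM = 36.06/M = 0.00143707 at this income.
η = (dQ/dM)·(M/Q) = 0.00143707 × (25092.7/177.300) = 0.203.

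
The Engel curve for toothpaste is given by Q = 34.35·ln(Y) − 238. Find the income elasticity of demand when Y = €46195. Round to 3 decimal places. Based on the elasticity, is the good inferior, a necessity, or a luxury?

At Y = 46195: Q = 130.941.
dQ/dY = 34.35/Y = 0.000743587 at this income.
η = (dQ/dY)·(Y/Q) = 0.000743587 × (46195/130.941) = 0.262.
Since 0 < η < 1, the good is a necessity.

0.262 (necessity)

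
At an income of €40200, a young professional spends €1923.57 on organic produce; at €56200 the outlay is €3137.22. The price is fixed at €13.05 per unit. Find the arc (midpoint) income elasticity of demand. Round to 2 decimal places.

1.44

With a constant price, Q₁ = 1923.57/13.05 = 147.400 and Q₂ = 3137.22/13.05 = 240.400 (equivalently, work directly with expenditure since P cancels).
Midpoint %ΔQ = (3137.22 − 1923.57)/2530.40 = 0.47963; midpoint %ΔI = (56200 − 40200)/48200 = 0.33195.
η = 0.47963 / 0.33195 = 1.44.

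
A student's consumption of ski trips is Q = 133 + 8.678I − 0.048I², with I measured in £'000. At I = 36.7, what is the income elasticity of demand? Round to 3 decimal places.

At I = 36.7: Q = 386.8319.
dQ/dI = 8.678 − 0.096I = 5.15480.
η = (dQ/dI)·(I/Q) = 5.15480 × (36.7/386.8319) = 0.489.

0.489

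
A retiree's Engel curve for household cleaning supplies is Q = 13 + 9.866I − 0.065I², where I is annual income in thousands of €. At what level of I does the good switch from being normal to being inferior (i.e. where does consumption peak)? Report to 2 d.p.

dQ/dI = 9.866 − 0.13I.
The good is inferior where dQ/dI < 0. Setting dQ/dI = 0 gives I = 9.866 / 0.13 = 75.89.

75.89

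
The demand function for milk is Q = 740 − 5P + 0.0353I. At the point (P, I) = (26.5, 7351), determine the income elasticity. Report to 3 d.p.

0.299

At P = 26.5, I = 7351: Q = 866.990.
Holding P constant, ∂Q/∂I = 0.0353.
η_I = (∂Q/∂I)·(I/Q) = 0.0353 × (7351/866.990) = 0.299.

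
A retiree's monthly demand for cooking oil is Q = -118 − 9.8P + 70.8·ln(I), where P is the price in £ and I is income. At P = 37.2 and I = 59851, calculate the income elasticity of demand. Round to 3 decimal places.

0.239

At P = 37.2, I = 59851: Q = 296.213.
Holding P constant, ∂Q/∂I = 70.8/I = 0.00118294.
η_I = (∂Q/∂I)·(I/Q) = 0.00118294 × (59851/296.213) = 0.239.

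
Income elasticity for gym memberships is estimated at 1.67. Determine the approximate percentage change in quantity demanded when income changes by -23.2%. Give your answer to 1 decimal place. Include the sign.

%ΔQ ≈ η × %ΔI = 1.67 × (-23.2%) = -38.7%.

-38.7%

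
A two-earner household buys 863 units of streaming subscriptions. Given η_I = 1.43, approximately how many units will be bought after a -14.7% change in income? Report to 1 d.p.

681.6

%ΔQ ≈ η × %ΔI = 1.43 × (-14.7%) = -21.021%.
New Q ≈ 863 × (1 − 0.21021) = 681.6.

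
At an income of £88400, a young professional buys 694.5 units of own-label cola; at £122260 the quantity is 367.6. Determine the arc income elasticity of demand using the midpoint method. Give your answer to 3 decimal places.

ΔQ = 367.6 − 694.5 = -326.9; midpoint Q̄ = (694.5 + 367.6)/2 = 531.05.
ΔI = 122260 − 88400 = 33860; midpoint Ī = (88400 + 122260)/2 = 105330.
η = (ΔQ/Q̄) ÷ (ΔI/Ī) = (-326.9/531.05) ÷ (33860/105330) = -1.915.

-1.915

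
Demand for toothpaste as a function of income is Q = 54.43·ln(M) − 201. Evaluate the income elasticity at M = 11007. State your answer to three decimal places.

0.178

At M = 11007: Q = 305.541.
dQ/dM = 54.43/M = 0.00494503 at this income.
η = (dQ/dM)·(M/Q) = 0.00494503 × (11007/305.541) = 0.178.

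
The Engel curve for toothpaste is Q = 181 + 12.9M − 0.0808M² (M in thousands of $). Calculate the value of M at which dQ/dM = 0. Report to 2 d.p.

dQ/dM = 12.9 − 0.1616M.
The good is inferior where dQ/dM < 0. Setting dQ/dM = 0 gives M = 12.9 / 0.1616 = 79.83.

79.83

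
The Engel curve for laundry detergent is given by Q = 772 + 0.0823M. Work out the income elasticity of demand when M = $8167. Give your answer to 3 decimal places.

At M = 8167: Q = 1444.144.
dQ/dM = 0.0823.
η = (dQ/dM)·(M/Q) = 0.0823 × (8167/1444.144) = 0.465.

0.465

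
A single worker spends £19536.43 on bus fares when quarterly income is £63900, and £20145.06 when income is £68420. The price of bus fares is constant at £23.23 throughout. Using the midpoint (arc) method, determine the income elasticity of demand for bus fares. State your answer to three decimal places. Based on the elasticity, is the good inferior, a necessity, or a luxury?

0.449 (necessity)

With a constant price, Q₁ = 19536.43/23.23 = 841.000 and Q₂ = 20145.06/23.23 = 867.200 (equivalently, work directly with expenditure since P cancels).
Midpoint %ΔQ = (20145.06 − 19536.43)/19840.75 = 0.03068; midpoint %ΔI = (68420 − 63900)/66160 = 0.06832.
η = 0.03068 / 0.06832 = 0.449.
0 < η < 1 ⇒ necessity.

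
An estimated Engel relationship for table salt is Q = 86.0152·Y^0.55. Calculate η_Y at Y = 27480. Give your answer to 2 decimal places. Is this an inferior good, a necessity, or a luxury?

For Q = A·Y^β the income elasticity is constant and equal to β.
Here β = 0.55, so η = 0.55.
Since 0 < η < 1, the good is a necessity.

0.55 (necessity)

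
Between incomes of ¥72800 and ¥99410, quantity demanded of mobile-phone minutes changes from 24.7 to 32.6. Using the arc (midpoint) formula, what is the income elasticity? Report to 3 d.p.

0.892

ΔQ = 32.6 − 24.7 = 7.9; midpoint Q̄ = (24.7 + 32.6)/2 = 28.65.
ΔI = 99410 − 72800 = 26610; midpoint Ī = (72800 + 99410)/2 = 86105.
η = (ΔQ/Q̄) ÷ (ΔI/Ī) = (7.9/28.65) ÷ (26610/86105) = 0.892.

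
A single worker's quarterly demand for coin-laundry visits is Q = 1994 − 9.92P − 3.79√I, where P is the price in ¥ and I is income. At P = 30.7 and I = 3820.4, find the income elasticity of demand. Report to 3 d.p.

-0.080

At P = 30.7, I = 3820.4: Q = 1455.198.
Holding P constant, ∂Q/∂I = -3.79/(2√I) = -0.0306588.
η_I = (∂Q/∂I)·(I/Q) = -0.0306588 × (3820.4/1455.198) = -0.080.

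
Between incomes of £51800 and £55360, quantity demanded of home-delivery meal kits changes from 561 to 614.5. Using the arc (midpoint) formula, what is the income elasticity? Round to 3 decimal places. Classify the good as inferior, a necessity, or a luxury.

ΔQ = 614.5 − 561 = 53.5; midpoint Q̄ = (561 + 614.5)/2 = 587.75.
ΔI = 55360 − 51800 = 3560; midpoint Ī = (51800 + 55360)/2 = 53580.
η = (ΔQ/Q̄) ÷ (ΔI/Ī) = (53.5/587.75) ÷ (3560/53580) = 1.370.
η > 1 ⇒ luxury.

1.370 (luxury)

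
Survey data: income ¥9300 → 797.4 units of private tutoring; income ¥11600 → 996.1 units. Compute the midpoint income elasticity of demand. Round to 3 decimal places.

1.007

ΔQ = 996.1 − 797.4 = 198.7; midpoint Q̄ = (797.4 + 996.1)/2 = 896.75.
ΔI = 11600 − 9300 = 2300; midpoint Ī = (9300 + 11600)/2 = 10450.
η = (ΔQ/Q̄) ÷ (ΔI/Ī) = (198.7/896.75) ÷ (2300/10450) = 1.007.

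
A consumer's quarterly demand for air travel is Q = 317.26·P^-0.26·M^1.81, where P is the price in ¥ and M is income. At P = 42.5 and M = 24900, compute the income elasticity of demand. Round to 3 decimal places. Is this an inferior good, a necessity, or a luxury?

For a multiplicative demand Q = A·P^α·M^β, the income elasticity is β everywhere.
Here β = 1.81, so η = 1.810.
Since η > 1, this is a luxury.

1.810 (luxury)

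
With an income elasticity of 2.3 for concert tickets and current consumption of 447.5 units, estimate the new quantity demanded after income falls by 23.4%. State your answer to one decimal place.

206.7

%ΔQ ≈ η × %ΔI = 2.3 × (-23.4%) = -53.82%.
New Q ≈ 447.5 × (1 − 0.5382) = 206.7.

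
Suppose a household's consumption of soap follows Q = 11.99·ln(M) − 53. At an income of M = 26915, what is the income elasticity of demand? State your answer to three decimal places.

0.173

At M = 26915: Q = 69.303.
dQ/dM = 11.99/M = 0.000445477 at this income.
η = (dQ/dM)·(M/Q) = 0.000445477 × (26915/69.303) = 0.173.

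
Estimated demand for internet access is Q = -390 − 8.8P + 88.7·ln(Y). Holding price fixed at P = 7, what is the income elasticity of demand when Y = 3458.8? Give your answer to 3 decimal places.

0.327

At P = 7, Y = 3458.8: Q = 271.188.
Holding P constant, ∂Q/∂Y = 88.7/Y = 0.0256447.
η_Y = (∂Q/∂Y)·(Y/Q) = 0.0256447 × (3458.8/271.188) = 0.327.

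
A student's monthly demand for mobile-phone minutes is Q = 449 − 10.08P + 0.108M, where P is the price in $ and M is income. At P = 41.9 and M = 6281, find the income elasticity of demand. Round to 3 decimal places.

At P = 41.9, M = 6281: Q = 704.996.
Holding P constant, ∂Q/∂M = 0.108.
η_M = (∂Q/∂M)·(M/Q) = 0.108 × (6281/704.996) = 0.962.

0.962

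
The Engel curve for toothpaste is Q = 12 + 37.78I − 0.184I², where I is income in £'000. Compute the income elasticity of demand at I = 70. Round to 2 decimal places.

0.48

At I = 70: Q = 1755.0000.
dQ/dI = 37.78 − 0.368I = 12.02000.
η = (dQ/dI)·(I/Q) = 12.02000 × (70/1755.0000) = 0.48.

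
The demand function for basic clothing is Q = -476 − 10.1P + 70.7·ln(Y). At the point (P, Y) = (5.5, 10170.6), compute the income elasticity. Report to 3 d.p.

At P = 5.5, Y = 10170.6: Q = 120.817.
Holding P constant, ∂Q/∂Y = 70.7/Y = 0.00695141.
η_Y = (∂Q/∂Y)·(Y/Q) = 0.00695141 × (10170.6/120.817) = 0.585.

0.585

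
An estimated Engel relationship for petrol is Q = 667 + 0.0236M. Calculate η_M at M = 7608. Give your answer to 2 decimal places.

At M = 7608: Q = 846.549.
dQ/dM = 0.0236.
η = (dQ/dM)·(M/Q) = 0.0236 × (7608/846.549) = 0.21.

0.21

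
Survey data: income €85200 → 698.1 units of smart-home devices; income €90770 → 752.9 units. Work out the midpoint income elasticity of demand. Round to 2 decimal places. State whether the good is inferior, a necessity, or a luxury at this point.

1.19 (luxury)

ΔQ = 752.9 − 698.1 = 54.8; midpoint Q̄ = (698.1 + 752.9)/2 = 725.5.
ΔI = 90770 − 85200 = 5570; midpoint Ī = (85200 + 90770)/2 = 87985.
η = (ΔQ/Q̄) ÷ (ΔI/Ī) = (54.8/725.5) ÷ (5570/87985) = 1.19.
η > 1 ⇒ luxury.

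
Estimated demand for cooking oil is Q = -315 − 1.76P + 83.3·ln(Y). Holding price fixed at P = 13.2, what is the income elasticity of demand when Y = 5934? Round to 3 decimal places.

0.216

At P = 13.2, Y = 5934: Q = 385.516.
Holding P constant, ∂Q/∂Y = 83.3/Y = 0.0140377.
η_Y = (∂Q/∂Y)·(Y/Q) = 0.0140377 × (5934/385.516) = 0.216.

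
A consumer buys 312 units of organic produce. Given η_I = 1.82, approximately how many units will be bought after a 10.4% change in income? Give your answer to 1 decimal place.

371.1

%ΔQ ≈ η × %ΔI = 1.82 × 10.4% = 18.928%.
New Q ≈ 312 × (1 + 0.18928) = 371.1.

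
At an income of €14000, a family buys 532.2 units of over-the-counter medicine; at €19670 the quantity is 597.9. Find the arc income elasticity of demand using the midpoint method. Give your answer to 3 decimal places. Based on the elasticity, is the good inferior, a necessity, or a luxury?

0.345 (necessity)

ΔQ = 597.9 − 532.2 = 65.7; midpoint Q̄ = (532.2 + 597.9)/2 = 565.05.
ΔI = 19670 − 14000 = 5670; midpoint Ī = (14000 + 19670)/2 = 16835.
η = (ΔQ/Q̄) ÷ (ΔI/Ī) = (65.7/565.05) ÷ (5670/16835) = 0.345.
0 < η < 1 ⇒ necessity.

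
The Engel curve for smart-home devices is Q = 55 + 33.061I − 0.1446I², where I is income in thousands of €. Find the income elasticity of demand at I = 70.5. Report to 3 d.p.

At I = 70.5: Q = 1667.1023.
dQ/dI = 33.061 − 0.2892I = 12.67240.
η = (dQ/dI)·(I/Q) = 12.67240 × (70.5/1667.1023) = 0.536.

0.536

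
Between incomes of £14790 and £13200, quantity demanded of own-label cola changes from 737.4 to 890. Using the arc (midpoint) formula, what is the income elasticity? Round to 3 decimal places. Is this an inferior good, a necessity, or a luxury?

-1.651 (inferior good)

ΔQ = 890 − 737.4 = 152.6; midpoint Q̄ = (737.4 + 890)/2 = 813.7.
ΔI = 13200 − 14790 = -1590; midpoint Ī = (14790 + 13200)/2 = 13995.
η = (ΔQ/Q̄) ÷ (ΔI/Ī) = (152.6/813.7) ÷ (-1590/13995) = -1.651.
η < 0 ⇒ inferior good.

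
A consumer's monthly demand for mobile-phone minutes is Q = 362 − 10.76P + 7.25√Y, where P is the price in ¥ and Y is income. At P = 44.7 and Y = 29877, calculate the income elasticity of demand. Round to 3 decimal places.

0.552

At P = 44.7, Y = 29877: Q = 1134.188.
Holding P constant, ∂Q/∂Y = 7.25/(2√Y) = 0.020972.
η_Y = (∂Q/∂Y)·(Y/Q) = 0.020972 × (29877/1134.188) = 0.552.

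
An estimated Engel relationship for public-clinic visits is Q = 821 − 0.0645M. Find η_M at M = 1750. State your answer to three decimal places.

At M = 1750: Q = 708.125.
dQ/dM = −0.0645.
η = (dQ/dM)·(M/Q) = -0.0645 × (1750/708.125) = -0.159.

-0.159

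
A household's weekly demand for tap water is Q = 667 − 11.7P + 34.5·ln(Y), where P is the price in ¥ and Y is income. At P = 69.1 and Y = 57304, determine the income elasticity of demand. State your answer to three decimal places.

0.146

At P = 69.1, Y = 57304: Q = 236.516.
Holding P constant, ∂Q/∂Y = 34.5/Y = 0.000602052.
η_Y = (∂Q/∂Y)·(Y/Q) = 0.000602052 × (57304/236.516) = 0.146.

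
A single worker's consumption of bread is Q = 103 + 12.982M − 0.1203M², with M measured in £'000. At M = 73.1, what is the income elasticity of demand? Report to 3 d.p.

-0.823

At M = 73.1: Q = 409.1479.
dQ/dM = 12.982 − 0.2406M = -4.60586.
η = (dQ/dM)·(M/Q) = -4.60586 × (73.1/409.1479) = -0.823.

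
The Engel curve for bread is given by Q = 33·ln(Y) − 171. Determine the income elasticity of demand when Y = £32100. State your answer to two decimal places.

0.19

At Y = 32100: Q = 171.428.
dQ/dY = 33/Y = 0.00102804 at this income.
η = (dQ/dY)·(Y/Q) = 0.00102804 × (32100/171.428) = 0.19.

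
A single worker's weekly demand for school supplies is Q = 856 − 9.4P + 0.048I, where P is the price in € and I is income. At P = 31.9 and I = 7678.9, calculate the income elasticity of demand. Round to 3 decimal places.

At P = 31.9, I = 7678.9: Q = 924.727.
Holding P constant, ∂Q/∂I = 0.048.
η_I = (∂Q/∂I)·(I/Q) = 0.048 × (7678.9/924.727) = 0.399.

0.399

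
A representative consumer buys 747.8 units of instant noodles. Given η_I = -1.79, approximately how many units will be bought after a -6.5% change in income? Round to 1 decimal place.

834.8

%ΔQ ≈ η × %ΔI = -1.79 × (-6.5%) = 11.635%.
New Q ≈ 747.8 × (1 + 0.11635) = 834.8.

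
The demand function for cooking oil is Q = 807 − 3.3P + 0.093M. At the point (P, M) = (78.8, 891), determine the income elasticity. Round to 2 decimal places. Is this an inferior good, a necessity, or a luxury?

At P = 78.8, M = 891: Q = 629.823.
Holding P constant, ∂Q/∂M = 0.093.
η_M = (∂Q/∂M)·(M/Q) = 0.093 × (891/629.823) = 0.13.
Since 0 < η < 1, this is a necessity.

0.13 (necessity)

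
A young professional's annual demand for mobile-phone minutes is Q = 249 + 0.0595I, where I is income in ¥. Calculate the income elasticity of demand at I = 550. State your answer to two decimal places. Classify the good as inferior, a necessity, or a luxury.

At I = 550: Q = 281.725.
dQ/dI = 0.0595.
η = (dQ/dI)·(I/Q) = 0.0595 × (550/281.725) = 0.12.
Since 0 < η < 1, the good is a necessity.

0.12 (necessity)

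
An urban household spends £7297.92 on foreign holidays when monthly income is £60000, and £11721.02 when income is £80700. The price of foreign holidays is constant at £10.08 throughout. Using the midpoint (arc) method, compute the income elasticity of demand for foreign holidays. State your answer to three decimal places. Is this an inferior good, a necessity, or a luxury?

With a constant price, Q₁ = 7297.92/10.08 = 724.000 and Q₂ = 11721.02/10.08 = 1162.800 (equivalently, work directly with expenditure since P cancels).
Midpoint %ΔQ = (11721.02 − 7297.92)/9509.47 = 0.46513; midpoint %ΔI = (80700 − 60000)/70350 = 0.29424.
η = 0.46513 / 0.29424 = 1.581.
η > 1 ⇒ luxury.

1.581 (luxury)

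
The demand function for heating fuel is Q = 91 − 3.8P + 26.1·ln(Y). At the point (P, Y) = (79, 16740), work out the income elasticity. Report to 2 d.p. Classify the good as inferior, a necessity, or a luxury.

At P = 79, Y = 16740: Q = 44.637.
Holding P constant, ∂Q/∂Y = 26.1/Y = 0.00155914.
η_Y = (∂Q/∂Y)·(Y/Q) = 0.00155914 × (16740/44.637) = 0.58.
Since 0 < η < 1, this is a necessity.

0.58 (necessity)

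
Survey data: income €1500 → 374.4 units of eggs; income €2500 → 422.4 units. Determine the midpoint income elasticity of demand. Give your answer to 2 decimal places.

0.24

ΔQ = 422.4 − 374.4 = 48; midpoint Q̄ = (374.4 + 422.4)/2 = 398.4.
ΔI = 2500 − 1500 = 1000; midpoint Ī = (1500 + 2500)/2 = 2000.
η = (ΔQ/Q̄) ÷ (ΔI/Ī) = (48/398.4) ÷ (1000/2000) = 0.24.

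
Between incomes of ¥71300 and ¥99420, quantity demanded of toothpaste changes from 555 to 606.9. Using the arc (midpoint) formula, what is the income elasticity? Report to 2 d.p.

ΔQ = 606.9 − 555 = 51.9; midpoint Q̄ = (555 + 606.9)/2 = 580.95.
ΔI = 99420 − 71300 = 28120; midpoint Ī = (71300 + 99420)/2 = 85360.
η = (ΔQ/Q̄) ÷ (ΔI/Ī) = (51.9/580.95) ÷ (28120/85360) = 0.27.

0.27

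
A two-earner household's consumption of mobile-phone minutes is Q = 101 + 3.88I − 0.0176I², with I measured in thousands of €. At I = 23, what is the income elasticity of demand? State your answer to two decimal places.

0.39

At I = 23: Q = 180.9296.
dQ/dI = 3.88 − 0.0352I = 3.07040.
η = (dQ/dI)·(I/Q) = 3.07040 × (23/180.9296) = 0.39.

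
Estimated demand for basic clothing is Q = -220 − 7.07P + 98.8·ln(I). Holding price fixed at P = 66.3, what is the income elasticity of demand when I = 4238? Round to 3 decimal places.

At P = 66.3, I = 4238: Q = 136.421.
Holding P constant, ∂Q/∂I = 98.8/I = 0.0233129.
η_I = (∂Q/∂I)·(I/Q) = 0.0233129 × (4238/136.421) = 0.724.

0.724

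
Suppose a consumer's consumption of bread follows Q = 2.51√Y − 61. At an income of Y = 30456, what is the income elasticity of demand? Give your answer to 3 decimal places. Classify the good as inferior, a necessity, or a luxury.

At Y = 30456: Q = 377.036.
dQ/dY = 2.51/(2√Y) = 0.0071913 at this income.
η = (dQ/dY)·(Y/Q) = 0.0071913 × (30456/377.036) = 0.581.
Since 0 < η < 1, the good is a necessity.

0.581 (necessity)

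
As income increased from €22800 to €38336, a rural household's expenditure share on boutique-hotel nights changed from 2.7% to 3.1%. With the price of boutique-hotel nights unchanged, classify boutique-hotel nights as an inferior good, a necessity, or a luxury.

luxury

The budget share rises as income rises, so η > 1.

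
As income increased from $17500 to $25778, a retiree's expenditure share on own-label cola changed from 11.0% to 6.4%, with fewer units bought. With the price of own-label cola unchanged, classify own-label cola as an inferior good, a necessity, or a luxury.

inferior good

Quantity demanded falls as income rises, so η < 0.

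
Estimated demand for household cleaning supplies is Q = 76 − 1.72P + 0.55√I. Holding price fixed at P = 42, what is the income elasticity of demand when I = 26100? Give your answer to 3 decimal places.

At P = 42, I = 26100: Q = 92.615.
Holding P constant, ∂Q/∂I = 0.55/(2√I) = 0.00170221.
η_I = (∂Q/∂I)·(I/Q) = 0.00170221 × (26100/92.615) = 0.480.

0.480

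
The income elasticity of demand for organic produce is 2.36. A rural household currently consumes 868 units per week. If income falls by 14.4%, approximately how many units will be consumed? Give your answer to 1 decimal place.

573.0

%ΔQ ≈ η × %ΔI = 2.36 × (-14.4%) = -33.984%.
New Q ≈ 868 × (1 − 0.33984) = 573.0.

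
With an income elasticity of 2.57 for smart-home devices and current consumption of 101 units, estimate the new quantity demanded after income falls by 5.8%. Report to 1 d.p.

%ΔQ ≈ η × %ΔI = 2.57 × (-5.8%) = -14.906%.
New Q ≈ 101 × (1 − 0.14906) = 85.9.

85.9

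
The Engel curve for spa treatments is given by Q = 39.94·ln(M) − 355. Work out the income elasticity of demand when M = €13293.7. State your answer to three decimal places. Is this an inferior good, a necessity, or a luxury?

At M = 13293.7: Q = 24.232.
dQ/dM = 39.94/M = 0.00300443 at this income.
η = (dQ/dM)·(M/Q) = 0.00300443 × (13293.7/24.232) = 1.648.
Since η > 1, the good is a luxury.

1.648 (luxury)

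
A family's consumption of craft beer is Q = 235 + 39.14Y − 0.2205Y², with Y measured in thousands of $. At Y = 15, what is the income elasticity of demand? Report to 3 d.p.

0.632

At Y = 15: Q = 772.4875.
dQ/dY = 39.14 − 0.441Y = 32.52500.
η = (dQ/dY)·(Y/Q) = 32.52500 × (15/772.4875) = 0.632.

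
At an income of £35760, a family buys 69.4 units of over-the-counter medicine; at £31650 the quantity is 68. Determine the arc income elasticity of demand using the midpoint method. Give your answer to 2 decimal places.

0.17

ΔQ = 68 − 69.4 = -1.4; midpoint Q̄ = (69.4 + 68)/2 = 68.7.
ΔI = 31650 − 35760 = -4110; midpoint Ī = (35760 + 31650)/2 = 33705.
η = (ΔQ/Q̄) ÷ (ΔI/Ī) = (-1.4/68.7) ÷ (-4110/33705) = 0.17.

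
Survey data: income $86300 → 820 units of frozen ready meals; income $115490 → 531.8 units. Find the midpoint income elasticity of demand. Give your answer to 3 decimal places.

-1.474

ΔQ = 531.8 − 820 = -288.2; midpoint Q̄ = (820 + 531.8)/2 = 675.9.
ΔI = 115490 − 86300 = 29190; midpoint Ī = (86300 + 115490)/2 = 100895.
η = (ΔQ/Q̄) ÷ (ΔI/Ī) = (-288.2/675.9) ÷ (29190/100895) = -1.474.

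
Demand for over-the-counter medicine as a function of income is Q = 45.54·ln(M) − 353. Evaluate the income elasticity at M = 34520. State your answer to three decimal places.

At M = 34520: Q = 122.861.
dQ/dM = 45.54/M = 0.00131924 at this income.
η = (dQ/dM)·(M/Q) = 0.00131924 × (34520/122.861) = 0.371.

0.371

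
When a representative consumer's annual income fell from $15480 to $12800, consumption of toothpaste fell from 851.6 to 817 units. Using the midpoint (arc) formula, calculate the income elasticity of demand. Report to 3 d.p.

ΔQ = 817 − 851.6 = -34.6; midpoint Q̄ = (851.6 + 817)/2 = 834.3.
ΔI = 12800 − 15480 = -2680; midpoint Ī = (15480 + 12800)/2 = 14140.
η = (ΔQ/Q̄) ÷ (ΔI/Ī) = (-34.6/834.3) ÷ (-2680/14140) = 0.219.

0.219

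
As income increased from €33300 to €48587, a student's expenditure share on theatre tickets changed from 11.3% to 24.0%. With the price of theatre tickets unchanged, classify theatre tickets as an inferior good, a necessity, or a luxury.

The budget share rises as income rises, so η > 1.

luxury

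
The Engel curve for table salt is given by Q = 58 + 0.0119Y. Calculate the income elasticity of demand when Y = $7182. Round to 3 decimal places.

At Y = 7182: Q = 143.466.
dQ/dY = 0.0119.
η = (dQ/dY)·(Y/Q) = 0.0119 × (7182/143.466) = 0.596.

0.596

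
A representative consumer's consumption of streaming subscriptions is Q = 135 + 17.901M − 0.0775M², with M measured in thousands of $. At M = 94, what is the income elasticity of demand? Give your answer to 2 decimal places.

At M = 94: Q = 1132.9040.
dQ/dM = 17.901 − 0.155M = 3.33100.
η = (dQ/dM)·(M/Q) = 3.33100 × (94/1132.9040) = 0.28.

0.28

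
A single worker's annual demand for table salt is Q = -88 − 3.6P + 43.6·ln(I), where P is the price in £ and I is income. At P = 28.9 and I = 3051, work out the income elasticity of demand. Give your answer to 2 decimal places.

At P = 28.9, I = 3051: Q = 157.773.
Holding P constant, ∂Q/∂I = 43.6/I = 0.0142904.
η_I = (∂Q/∂I)·(I/Q) = 0.0142904 × (3051/157.773) = 0.28.

0.28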